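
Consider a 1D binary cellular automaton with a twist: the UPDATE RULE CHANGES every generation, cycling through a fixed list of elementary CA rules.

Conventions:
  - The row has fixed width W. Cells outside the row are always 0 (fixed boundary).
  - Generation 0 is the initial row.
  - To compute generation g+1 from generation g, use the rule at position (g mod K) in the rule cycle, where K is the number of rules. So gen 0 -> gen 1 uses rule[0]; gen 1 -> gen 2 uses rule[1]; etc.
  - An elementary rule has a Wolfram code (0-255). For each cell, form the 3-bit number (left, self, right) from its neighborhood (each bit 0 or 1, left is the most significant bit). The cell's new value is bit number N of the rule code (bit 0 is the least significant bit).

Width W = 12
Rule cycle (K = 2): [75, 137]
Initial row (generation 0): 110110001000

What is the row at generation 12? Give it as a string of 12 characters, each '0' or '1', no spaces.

Answer: 111011100110

Derivation:
Gen 0: 110110001000
Gen 1 (rule 75): 110110110011
Gen 2 (rule 137): 100100100010
Gen 3 (rule 75): 001001001100
Gen 4 (rule 137): 100000001001
Gen 5 (rule 75): 001111110010
Gen 6 (rule 137): 101111100000
Gen 7 (rule 75): 001000101111
Gen 8 (rule 137): 100010001110
Gen 9 (rule 75): 001100111010
Gen 10 (rule 137): 101000110000
Gen 11 (rule 75): 000011110111
Gen 12 (rule 137): 111011100110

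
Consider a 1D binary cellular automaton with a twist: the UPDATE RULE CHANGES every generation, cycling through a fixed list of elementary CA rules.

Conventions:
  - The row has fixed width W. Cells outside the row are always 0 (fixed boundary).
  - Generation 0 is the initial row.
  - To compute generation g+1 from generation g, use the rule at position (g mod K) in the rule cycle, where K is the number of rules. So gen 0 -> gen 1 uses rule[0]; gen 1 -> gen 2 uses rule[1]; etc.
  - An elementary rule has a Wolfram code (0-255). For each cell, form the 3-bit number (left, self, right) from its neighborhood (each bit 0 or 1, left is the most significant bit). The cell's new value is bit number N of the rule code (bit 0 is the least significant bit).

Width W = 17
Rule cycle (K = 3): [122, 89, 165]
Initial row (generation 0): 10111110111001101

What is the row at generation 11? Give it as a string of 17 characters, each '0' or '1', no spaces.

Gen 0: 10111110111001101
Gen 1 (rule 122): 01100011101111110
Gen 2 (rule 89): 01111010101000011
Gen 3 (rule 165): 00110111111011000
Gen 4 (rule 122): 01111100001111100
Gen 5 (rule 89): 01000111101000111
Gen 6 (rule 165): 01010011011010010
Gen 7 (rule 122): 10101111111101101
Gen 8 (rule 89): 00001000000101100
Gen 9 (rule 165): 11101011110110001
Gen 10 (rule 122): 10110110011111010
Gen 11 (rule 89): 00110111010001001

Answer: 00110111010001001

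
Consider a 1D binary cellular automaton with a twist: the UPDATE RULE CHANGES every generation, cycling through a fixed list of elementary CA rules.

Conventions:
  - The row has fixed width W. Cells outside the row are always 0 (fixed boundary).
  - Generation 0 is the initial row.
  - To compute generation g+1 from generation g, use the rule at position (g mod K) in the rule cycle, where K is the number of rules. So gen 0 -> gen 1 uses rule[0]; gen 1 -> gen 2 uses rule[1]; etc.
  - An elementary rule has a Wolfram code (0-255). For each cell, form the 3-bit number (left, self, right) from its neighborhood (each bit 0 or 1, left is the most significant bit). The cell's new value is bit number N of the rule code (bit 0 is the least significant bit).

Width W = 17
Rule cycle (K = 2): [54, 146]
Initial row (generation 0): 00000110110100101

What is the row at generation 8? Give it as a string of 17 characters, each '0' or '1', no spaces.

Gen 0: 00000110110100101
Gen 1 (rule 54): 00001001001111111
Gen 2 (rule 146): 00010110110111110
Gen 3 (rule 54): 00111001001000001
Gen 4 (rule 146): 01010110110100010
Gen 5 (rule 54): 11111001001110111
Gen 6 (rule 146): 01110110110100010
Gen 7 (rule 54): 10001001001110111
Gen 8 (rule 146): 01010110110100010

Answer: 01010110110100010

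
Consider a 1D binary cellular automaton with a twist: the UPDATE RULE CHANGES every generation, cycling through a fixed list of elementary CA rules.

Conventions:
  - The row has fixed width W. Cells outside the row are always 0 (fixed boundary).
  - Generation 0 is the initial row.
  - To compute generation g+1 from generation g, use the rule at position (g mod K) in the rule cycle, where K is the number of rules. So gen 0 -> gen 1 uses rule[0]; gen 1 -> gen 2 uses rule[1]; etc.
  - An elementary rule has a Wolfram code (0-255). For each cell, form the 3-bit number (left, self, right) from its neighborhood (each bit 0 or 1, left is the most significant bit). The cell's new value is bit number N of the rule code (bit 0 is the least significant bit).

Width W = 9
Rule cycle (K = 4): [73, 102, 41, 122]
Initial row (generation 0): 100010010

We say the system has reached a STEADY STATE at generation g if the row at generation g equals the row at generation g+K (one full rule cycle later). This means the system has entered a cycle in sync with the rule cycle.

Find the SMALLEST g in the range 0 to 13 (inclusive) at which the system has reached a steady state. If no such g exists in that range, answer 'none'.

Gen 0: 100010010
Gen 1 (rule 73): 001000000
Gen 2 (rule 102): 011000000
Gen 3 (rule 41): 010011111
Gen 4 (rule 122): 101110001
Gen 5 (rule 73): 001010100
Gen 6 (rule 102): 011111100
Gen 7 (rule 41): 010000001
Gen 8 (rule 122): 101000010
Gen 9 (rule 73): 000011000
Gen 10 (rule 102): 000101000
Gen 11 (rule 41): 110010011
Gen 12 (rule 122): 111101111
Gen 13 (rule 73): 100101001
Gen 14 (rule 102): 101111011
Gen 15 (rule 41): 011000110
Gen 16 (rule 122): 111101111
Gen 17 (rule 73): 100101001

Answer: 12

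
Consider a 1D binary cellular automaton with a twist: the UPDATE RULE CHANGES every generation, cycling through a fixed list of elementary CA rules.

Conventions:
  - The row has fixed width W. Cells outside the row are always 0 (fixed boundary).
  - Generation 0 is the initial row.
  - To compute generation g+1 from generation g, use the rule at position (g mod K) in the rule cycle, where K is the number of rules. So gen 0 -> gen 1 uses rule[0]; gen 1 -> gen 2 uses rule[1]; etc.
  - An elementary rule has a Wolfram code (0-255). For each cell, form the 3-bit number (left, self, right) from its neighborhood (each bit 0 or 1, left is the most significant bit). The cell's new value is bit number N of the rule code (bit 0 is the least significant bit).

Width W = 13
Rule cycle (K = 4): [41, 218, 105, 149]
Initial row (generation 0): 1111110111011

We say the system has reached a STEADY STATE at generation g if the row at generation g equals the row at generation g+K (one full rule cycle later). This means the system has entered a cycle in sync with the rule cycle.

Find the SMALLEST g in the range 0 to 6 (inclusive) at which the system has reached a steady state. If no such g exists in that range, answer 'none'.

Gen 0: 1111110111011
Gen 1 (rule 41): 1000001100110
Gen 2 (rule 218): 0100011111111
Gen 3 (rule 105): 0001010000001
Gen 4 (rule 149): 1101011111101
Gen 5 (rule 41): 1010110000010
Gen 6 (rule 218): 0000111000101
Gen 7 (rule 105): 1110101010010
Gen 8 (rule 149): 0100101011011
Gen 9 (rule 41): 0000010110110
Gen 10 (rule 218): 0000100110111

Answer: none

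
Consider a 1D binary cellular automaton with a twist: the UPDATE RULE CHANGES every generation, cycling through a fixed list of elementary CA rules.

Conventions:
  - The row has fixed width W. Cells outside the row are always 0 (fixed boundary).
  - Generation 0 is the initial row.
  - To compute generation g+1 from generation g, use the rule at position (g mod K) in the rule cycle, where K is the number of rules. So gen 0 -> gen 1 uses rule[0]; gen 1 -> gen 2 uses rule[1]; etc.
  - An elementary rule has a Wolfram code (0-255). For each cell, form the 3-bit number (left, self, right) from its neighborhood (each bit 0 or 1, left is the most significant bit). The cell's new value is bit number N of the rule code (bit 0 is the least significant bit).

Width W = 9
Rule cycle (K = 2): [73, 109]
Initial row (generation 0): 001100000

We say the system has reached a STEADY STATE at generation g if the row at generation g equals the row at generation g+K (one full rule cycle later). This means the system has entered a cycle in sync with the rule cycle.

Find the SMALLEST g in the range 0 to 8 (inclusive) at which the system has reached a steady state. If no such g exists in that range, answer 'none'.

Gen 0: 001100000
Gen 1 (rule 73): 101101111
Gen 2 (rule 109): 111111001
Gen 3 (rule 73): 100001000
Gen 4 (rule 109): 101101011
Gen 5 (rule 73): 001100011
Gen 6 (rule 109): 101101011
Gen 7 (rule 73): 001100011
Gen 8 (rule 109): 101101011
Gen 9 (rule 73): 001100011
Gen 10 (rule 109): 101101011

Answer: 4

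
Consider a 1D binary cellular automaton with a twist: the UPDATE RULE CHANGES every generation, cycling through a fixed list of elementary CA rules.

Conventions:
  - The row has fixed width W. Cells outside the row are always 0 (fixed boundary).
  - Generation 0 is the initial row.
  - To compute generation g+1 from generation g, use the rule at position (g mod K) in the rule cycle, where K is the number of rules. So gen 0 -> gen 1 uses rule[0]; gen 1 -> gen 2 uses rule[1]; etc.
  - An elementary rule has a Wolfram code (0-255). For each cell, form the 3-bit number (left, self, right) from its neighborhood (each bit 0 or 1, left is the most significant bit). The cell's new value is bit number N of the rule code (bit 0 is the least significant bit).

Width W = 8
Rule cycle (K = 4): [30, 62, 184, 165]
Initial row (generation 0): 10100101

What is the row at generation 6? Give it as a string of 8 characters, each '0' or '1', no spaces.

Answer: 11011000

Derivation:
Gen 0: 10100101
Gen 1 (rule 30): 10111101
Gen 2 (rule 62): 11100011
Gen 3 (rule 184): 11010010
Gen 4 (rule 165): 00110010
Gen 5 (rule 30): 01101111
Gen 6 (rule 62): 11011000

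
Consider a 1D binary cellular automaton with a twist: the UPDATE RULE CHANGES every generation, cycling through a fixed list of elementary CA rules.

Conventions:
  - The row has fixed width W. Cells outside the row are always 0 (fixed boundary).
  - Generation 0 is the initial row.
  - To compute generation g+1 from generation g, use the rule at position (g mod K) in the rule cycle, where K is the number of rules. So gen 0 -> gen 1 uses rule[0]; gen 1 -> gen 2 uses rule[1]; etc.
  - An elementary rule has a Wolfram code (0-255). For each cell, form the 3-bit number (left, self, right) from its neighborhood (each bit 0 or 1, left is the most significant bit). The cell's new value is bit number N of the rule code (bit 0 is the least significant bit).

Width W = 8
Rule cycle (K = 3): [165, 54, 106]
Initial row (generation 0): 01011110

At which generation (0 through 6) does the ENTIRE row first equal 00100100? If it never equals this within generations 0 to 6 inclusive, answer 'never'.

Gen 0: 01011110
Gen 1 (rule 165): 01101100
Gen 2 (rule 54): 10010010
Gen 3 (rule 106): 00100100
Gen 4 (rule 165): 10100101
Gen 5 (rule 54): 11111111
Gen 6 (rule 106): 10000001

Answer: 3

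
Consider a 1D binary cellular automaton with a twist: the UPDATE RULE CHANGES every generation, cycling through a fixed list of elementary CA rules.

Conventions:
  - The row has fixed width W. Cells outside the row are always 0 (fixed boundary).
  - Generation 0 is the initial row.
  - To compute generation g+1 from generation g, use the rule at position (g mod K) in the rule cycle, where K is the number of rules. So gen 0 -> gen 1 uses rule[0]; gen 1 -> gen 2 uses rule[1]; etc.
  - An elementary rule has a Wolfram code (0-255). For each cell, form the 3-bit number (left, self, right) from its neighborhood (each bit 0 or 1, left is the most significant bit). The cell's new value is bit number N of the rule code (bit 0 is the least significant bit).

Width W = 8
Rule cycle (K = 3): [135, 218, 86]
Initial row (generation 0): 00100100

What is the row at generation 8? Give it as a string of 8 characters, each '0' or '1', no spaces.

Answer: 11011110

Derivation:
Gen 0: 00100100
Gen 1 (rule 135): 11101101
Gen 2 (rule 218): 11101100
Gen 3 (rule 86): 00100110
Gen 4 (rule 135): 11101000
Gen 5 (rule 218): 11100100
Gen 6 (rule 86): 00111110
Gen 7 (rule 135): 11011100
Gen 8 (rule 218): 11011110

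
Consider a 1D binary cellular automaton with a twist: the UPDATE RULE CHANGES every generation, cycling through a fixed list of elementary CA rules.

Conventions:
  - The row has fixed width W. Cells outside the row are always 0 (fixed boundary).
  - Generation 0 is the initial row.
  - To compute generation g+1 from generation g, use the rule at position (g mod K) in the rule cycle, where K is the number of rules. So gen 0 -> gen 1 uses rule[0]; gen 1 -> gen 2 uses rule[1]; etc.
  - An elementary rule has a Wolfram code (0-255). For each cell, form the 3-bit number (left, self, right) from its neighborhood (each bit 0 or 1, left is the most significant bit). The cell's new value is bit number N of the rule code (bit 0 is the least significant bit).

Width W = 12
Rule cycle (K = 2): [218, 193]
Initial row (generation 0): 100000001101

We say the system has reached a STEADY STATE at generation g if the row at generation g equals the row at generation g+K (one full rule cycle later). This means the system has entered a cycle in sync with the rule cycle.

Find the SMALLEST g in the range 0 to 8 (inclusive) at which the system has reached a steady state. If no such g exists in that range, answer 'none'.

Answer: 5

Derivation:
Gen 0: 100000001101
Gen 1 (rule 218): 010000011100
Gen 2 (rule 193): 000111001101
Gen 3 (rule 218): 001111111100
Gen 4 (rule 193): 100111111101
Gen 5 (rule 218): 011111111100
Gen 6 (rule 193): 001111111101
Gen 7 (rule 218): 011111111100
Gen 8 (rule 193): 001111111101
Gen 9 (rule 218): 011111111100
Gen 10 (rule 193): 001111111101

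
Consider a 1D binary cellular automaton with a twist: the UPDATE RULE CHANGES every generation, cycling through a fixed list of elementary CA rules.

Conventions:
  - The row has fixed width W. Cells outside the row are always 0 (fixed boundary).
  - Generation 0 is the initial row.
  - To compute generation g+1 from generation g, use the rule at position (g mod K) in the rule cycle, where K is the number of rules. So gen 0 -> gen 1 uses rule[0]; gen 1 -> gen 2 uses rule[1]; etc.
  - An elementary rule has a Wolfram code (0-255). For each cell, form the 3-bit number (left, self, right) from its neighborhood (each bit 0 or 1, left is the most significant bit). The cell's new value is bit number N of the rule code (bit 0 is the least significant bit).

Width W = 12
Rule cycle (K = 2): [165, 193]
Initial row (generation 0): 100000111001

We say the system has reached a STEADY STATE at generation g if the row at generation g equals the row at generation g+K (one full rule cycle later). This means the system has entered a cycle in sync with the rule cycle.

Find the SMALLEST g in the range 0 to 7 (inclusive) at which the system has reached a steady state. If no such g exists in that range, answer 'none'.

Gen 0: 100000111001
Gen 1 (rule 165): 101110010001
Gen 2 (rule 193): 000110000100
Gen 3 (rule 165): 110000110101
Gen 4 (rule 193): 010110010000
Gen 5 (rule 165): 011000010111
Gen 6 (rule 193): 001011000011
Gen 7 (rule 165): 101100011000
Gen 8 (rule 193): 000101001011
Gen 9 (rule 165): 110111001100

Answer: none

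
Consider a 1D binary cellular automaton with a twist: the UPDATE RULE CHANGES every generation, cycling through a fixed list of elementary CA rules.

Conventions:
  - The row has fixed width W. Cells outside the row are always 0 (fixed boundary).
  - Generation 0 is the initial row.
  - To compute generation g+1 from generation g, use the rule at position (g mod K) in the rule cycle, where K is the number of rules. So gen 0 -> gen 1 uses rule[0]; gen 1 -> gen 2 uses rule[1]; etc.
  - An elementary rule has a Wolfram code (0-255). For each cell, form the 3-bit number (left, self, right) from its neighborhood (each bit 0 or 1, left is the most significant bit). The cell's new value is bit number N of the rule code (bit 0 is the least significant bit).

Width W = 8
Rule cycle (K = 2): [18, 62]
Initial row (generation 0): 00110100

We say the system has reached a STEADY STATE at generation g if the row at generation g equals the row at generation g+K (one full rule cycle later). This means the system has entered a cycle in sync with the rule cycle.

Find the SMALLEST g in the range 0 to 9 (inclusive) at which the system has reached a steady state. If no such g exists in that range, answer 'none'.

Gen 0: 00110100
Gen 1 (rule 18): 01000010
Gen 2 (rule 62): 11100111
Gen 3 (rule 18): 00011000
Gen 4 (rule 62): 00110100
Gen 5 (rule 18): 01000010
Gen 6 (rule 62): 11100111
Gen 7 (rule 18): 00011000
Gen 8 (rule 62): 00110100
Gen 9 (rule 18): 01000010
Gen 10 (rule 62): 11100111
Gen 11 (rule 18): 00011000

Answer: none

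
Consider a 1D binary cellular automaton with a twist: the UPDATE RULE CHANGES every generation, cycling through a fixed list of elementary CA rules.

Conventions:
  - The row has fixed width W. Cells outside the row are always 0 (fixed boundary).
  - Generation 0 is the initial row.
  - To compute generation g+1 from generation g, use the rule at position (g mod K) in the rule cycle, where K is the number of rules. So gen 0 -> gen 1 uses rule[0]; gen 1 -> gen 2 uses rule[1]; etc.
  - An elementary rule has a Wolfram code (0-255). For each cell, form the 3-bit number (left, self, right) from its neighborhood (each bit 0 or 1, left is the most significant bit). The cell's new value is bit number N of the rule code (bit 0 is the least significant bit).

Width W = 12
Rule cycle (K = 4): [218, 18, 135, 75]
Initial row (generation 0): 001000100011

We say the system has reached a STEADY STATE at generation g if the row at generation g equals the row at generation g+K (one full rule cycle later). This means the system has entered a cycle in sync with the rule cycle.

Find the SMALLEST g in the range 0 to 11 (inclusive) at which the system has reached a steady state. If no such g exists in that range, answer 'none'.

Gen 0: 001000100011
Gen 1 (rule 218): 010101010111
Gen 2 (rule 18): 100000000000
Gen 3 (rule 135): 101111111111
Gen 4 (rule 75): 001000000001
Gen 5 (rule 218): 010100000010
Gen 6 (rule 18): 100010000101
Gen 7 (rule 135): 101110111101
Gen 8 (rule 75): 001010100100
Gen 9 (rule 218): 010000011010
Gen 10 (rule 18): 101000100001
Gen 11 (rule 135): 101011101111
Gen 12 (rule 75): 000010101001
Gen 13 (rule 218): 000100000110
Gen 14 (rule 18): 001010001001
Gen 15 (rule 135): 111010111011

Answer: none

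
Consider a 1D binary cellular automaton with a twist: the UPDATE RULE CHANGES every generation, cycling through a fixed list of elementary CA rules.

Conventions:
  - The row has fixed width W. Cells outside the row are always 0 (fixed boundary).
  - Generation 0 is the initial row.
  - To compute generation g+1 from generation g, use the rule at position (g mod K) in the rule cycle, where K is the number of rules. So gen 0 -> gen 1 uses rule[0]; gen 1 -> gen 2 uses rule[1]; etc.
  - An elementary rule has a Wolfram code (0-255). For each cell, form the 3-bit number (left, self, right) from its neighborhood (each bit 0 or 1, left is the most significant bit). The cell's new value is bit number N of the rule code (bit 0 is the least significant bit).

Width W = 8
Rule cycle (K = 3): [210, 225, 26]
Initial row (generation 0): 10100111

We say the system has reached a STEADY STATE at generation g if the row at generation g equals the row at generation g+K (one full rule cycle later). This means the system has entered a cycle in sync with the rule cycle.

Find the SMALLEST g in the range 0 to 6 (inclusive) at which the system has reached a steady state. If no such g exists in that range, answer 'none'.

Answer: 2

Derivation:
Gen 0: 10100111
Gen 1 (rule 210): 00011011
Gen 2 (rule 225): 11001101
Gen 3 (rule 26): 10111000
Gen 4 (rule 210): 00011100
Gen 5 (rule 225): 11001101
Gen 6 (rule 26): 10111000
Gen 7 (rule 210): 00011100
Gen 8 (rule 225): 11001101
Gen 9 (rule 26): 10111000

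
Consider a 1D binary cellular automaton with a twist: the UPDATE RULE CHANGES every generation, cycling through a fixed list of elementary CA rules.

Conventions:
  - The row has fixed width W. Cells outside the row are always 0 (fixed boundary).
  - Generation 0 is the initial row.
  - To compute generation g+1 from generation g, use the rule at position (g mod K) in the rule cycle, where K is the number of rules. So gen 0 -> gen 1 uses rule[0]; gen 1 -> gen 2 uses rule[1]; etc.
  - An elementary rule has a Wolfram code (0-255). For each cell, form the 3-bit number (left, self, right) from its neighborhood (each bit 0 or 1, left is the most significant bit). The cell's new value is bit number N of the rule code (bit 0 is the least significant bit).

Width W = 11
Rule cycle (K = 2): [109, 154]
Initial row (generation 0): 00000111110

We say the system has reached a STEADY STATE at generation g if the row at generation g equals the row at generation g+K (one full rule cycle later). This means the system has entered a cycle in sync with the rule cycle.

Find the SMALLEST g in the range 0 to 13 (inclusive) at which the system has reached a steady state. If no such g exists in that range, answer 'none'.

Answer: none

Derivation:
Gen 0: 00000111110
Gen 1 (rule 109): 11110100010
Gen 2 (rule 154): 11100010101
Gen 3 (rule 109): 10101011111
Gen 4 (rule 154): 00000011110
Gen 5 (rule 109): 11111010010
Gen 6 (rule 154): 11110001101
Gen 7 (rule 109): 10010101111
Gen 8 (rule 154): 01100001110
Gen 9 (rule 109): 01101101010
Gen 10 (rule 154): 11001000001
Gen 11 (rule 109): 11001011101
Gen 12 (rule 154): 10110011000
Gen 13 (rule 109): 11110011011
Gen 14 (rule 154): 11101110010
Gen 15 (rule 109): 10111010010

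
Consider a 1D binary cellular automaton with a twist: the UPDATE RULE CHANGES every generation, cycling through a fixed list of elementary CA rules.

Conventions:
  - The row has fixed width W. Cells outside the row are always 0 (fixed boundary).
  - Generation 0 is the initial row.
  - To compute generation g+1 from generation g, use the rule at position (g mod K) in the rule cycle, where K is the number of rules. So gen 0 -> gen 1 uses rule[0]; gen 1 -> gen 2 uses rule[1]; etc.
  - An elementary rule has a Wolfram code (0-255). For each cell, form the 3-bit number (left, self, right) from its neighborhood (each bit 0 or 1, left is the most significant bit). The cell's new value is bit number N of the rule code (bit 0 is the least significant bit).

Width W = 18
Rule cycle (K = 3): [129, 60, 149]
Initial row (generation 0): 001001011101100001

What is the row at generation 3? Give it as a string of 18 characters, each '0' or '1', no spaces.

Answer: 001111100011101011

Derivation:
Gen 0: 001001011101100001
Gen 1 (rule 129): 100000001000001100
Gen 2 (rule 60): 110000001100001010
Gen 3 (rule 149): 001111100011101011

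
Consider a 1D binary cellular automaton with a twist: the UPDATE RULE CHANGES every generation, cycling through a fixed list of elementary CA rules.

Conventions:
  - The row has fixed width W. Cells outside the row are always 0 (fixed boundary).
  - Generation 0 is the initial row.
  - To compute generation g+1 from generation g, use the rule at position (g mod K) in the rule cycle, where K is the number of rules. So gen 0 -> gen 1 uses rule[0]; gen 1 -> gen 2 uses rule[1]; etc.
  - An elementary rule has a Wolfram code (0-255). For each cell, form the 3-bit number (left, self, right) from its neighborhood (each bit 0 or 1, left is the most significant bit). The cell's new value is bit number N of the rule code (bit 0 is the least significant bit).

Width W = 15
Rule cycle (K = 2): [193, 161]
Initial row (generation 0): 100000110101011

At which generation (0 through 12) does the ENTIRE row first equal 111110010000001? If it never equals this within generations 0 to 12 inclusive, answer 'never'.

Answer: 11

Derivation:
Gen 0: 100000110101011
Gen 1 (rule 193): 001110010000001
Gen 2 (rule 161): 100100000111100
Gen 3 (rule 193): 000001110011101
Gen 4 (rule 161): 111100100001010
Gen 5 (rule 193): 011100001100000
Gen 6 (rule 161): 001001100001111
Gen 7 (rule 193): 100000101100111
Gen 8 (rule 161): 001110010000010
Gen 9 (rule 193): 100110000111000
Gen 10 (rule 161): 000000110010011
Gen 11 (rule 193): 111110010000001
Gen 12 (rule 161): 011100000111100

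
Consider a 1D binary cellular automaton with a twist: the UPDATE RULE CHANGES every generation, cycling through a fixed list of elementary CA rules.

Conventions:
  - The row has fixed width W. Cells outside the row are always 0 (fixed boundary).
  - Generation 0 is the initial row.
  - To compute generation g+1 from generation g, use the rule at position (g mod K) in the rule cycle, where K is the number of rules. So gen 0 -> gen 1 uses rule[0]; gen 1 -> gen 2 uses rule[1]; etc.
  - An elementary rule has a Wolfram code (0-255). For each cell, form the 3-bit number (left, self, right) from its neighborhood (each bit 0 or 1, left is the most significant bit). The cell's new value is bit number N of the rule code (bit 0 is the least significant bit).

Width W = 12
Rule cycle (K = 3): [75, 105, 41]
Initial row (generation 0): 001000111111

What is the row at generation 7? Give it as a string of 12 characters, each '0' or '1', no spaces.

Gen 0: 001000111111
Gen 1 (rule 75): 110011100001
Gen 2 (rule 105): 110010101100
Gen 3 (rule 41): 100001011001
Gen 4 (rule 75): 001110011010
Gen 5 (rule 105): 101010011100
Gen 6 (rule 41): 010100010001
Gen 7 (rule 75): 100001100110

Answer: 100001100110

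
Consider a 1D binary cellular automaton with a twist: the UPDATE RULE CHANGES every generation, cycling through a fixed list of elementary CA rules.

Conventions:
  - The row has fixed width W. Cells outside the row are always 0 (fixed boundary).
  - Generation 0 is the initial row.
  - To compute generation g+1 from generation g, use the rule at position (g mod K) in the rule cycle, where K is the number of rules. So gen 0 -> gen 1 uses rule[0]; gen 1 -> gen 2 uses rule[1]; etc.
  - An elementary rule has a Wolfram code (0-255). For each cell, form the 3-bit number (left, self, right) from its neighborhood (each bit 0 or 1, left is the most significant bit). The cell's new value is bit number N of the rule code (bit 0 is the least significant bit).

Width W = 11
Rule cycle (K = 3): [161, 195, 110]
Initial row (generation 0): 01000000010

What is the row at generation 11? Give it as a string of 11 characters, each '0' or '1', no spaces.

Answer: 11000010011

Derivation:
Gen 0: 01000000010
Gen 1 (rule 161): 00011111000
Gen 2 (rule 195): 11101111011
Gen 3 (rule 110): 10111001111
Gen 4 (rule 161): 01010000110
Gen 5 (rule 195): 10000111010
Gen 6 (rule 110): 10001101110
Gen 7 (rule 161): 00100010100
Gen 8 (rule 195): 11001100001
Gen 9 (rule 110): 11011100011
Gen 10 (rule 161): 00101001000
Gen 11 (rule 195): 11000010011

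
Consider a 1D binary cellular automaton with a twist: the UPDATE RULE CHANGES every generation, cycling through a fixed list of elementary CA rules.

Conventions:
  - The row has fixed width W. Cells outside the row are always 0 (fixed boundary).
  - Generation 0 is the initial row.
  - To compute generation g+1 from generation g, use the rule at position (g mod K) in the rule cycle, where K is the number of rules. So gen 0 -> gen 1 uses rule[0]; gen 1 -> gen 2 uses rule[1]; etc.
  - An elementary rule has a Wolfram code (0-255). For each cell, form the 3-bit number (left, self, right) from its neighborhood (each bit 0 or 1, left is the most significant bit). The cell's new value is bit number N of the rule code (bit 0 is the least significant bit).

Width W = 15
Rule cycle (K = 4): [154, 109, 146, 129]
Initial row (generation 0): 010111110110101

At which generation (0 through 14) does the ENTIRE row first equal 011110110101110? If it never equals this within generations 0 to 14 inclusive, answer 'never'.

Gen 0: 010111110110101
Gen 1 (rule 154): 100111100100000
Gen 2 (rule 109): 100100100101111
Gen 3 (rule 146): 011011011000110
Gen 4 (rule 129): 000000000010000
Gen 5 (rule 154): 000000000101000
Gen 6 (rule 109): 111111110111011
Gen 7 (rule 146): 011111100010000
Gen 8 (rule 129): 001111001000111
Gen 9 (rule 154): 011110110101110
Gen 10 (rule 109): 010011111111010
Gen 11 (rule 146): 101101111110001
Gen 12 (rule 129): 000000111100100
Gen 13 (rule 154): 000001111011010
Gen 14 (rule 109): 111101001111110

Answer: 9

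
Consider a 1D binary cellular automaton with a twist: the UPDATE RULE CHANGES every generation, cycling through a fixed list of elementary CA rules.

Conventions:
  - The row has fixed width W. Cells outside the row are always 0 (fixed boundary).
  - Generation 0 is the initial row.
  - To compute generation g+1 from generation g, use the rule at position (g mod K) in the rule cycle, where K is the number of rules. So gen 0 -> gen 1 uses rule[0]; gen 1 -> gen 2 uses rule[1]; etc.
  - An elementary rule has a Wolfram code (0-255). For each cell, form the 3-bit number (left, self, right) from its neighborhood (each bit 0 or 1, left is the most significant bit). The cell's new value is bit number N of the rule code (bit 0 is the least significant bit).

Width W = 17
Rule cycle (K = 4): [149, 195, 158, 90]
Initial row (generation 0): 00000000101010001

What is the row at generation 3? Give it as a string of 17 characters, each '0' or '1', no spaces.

Gen 0: 00000000101010001
Gen 1 (rule 149): 11111110101011101
Gen 2 (rule 195): 01111110000001100
Gen 3 (rule 158): 11111101000011010

Answer: 11111101000011010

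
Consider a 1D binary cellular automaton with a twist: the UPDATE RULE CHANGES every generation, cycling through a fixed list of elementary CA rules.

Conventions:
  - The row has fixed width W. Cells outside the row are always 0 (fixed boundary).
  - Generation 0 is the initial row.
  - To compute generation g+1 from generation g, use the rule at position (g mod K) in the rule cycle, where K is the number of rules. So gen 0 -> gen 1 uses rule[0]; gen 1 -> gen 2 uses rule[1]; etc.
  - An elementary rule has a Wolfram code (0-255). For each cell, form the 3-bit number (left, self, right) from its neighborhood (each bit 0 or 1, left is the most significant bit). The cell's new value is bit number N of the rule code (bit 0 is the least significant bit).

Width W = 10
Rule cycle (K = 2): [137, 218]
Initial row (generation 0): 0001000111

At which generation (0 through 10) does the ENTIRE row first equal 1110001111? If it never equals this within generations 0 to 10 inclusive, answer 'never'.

Gen 0: 0001000111
Gen 1 (rule 137): 1100010110
Gen 2 (rule 218): 1110100111
Gen 3 (rule 137): 1100000110
Gen 4 (rule 218): 1110001111
Gen 5 (rule 137): 1100101110
Gen 6 (rule 218): 1111001111
Gen 7 (rule 137): 1110001110
Gen 8 (rule 218): 1111011111
Gen 9 (rule 137): 1110011110
Gen 10 (rule 218): 1111111111

Answer: 4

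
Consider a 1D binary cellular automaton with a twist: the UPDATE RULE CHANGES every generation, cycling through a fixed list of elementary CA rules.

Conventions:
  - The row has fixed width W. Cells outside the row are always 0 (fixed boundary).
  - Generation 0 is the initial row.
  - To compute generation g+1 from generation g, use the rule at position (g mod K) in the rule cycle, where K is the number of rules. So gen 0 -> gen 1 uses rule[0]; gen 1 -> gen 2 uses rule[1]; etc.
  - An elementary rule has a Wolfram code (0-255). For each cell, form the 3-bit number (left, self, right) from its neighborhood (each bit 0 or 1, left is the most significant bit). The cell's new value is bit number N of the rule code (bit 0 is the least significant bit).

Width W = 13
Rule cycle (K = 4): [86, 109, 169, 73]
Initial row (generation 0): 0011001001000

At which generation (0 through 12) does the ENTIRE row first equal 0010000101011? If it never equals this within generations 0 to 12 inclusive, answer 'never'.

Answer: never

Derivation:
Gen 0: 0011001001000
Gen 1 (rule 86): 0101111111100
Gen 2 (rule 109): 0111000000101
Gen 3 (rule 169): 0110011110010
Gen 4 (rule 73): 0110010010000
Gen 5 (rule 86): 1011111111000
Gen 6 (rule 109): 1110000001011
Gen 7 (rule 169): 1100111100110
Gen 8 (rule 73): 1100100100110
Gen 9 (rule 86): 0111111111011
Gen 10 (rule 109): 0100000001111
Gen 11 (rule 169): 0001111101110
Gen 12 (rule 73): 1101000101010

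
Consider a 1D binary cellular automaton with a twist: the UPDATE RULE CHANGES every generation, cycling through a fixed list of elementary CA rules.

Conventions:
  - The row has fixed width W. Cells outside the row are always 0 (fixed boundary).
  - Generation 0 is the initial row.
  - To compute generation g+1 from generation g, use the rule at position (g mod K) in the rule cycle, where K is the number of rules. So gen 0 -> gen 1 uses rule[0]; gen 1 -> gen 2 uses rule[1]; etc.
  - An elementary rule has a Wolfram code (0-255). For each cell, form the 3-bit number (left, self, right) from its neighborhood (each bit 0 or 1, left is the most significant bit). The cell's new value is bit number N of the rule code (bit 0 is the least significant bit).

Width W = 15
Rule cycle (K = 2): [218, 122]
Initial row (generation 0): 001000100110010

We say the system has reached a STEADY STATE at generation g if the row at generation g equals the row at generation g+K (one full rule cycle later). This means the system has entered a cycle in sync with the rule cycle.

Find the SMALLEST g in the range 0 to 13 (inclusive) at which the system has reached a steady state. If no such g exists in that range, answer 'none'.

Gen 0: 001000100110010
Gen 1 (rule 218): 010101011111101
Gen 2 (rule 122): 101010110000110
Gen 3 (rule 218): 000000111001111
Gen 4 (rule 122): 000001101111001
Gen 5 (rule 218): 000011101111110
Gen 6 (rule 122): 000110111000011
Gen 7 (rule 218): 001110111100111
Gen 8 (rule 122): 011011100111101
Gen 9 (rule 218): 111011111111100
Gen 10 (rule 122): 101110000000110
Gen 11 (rule 218): 001111000001111
Gen 12 (rule 122): 011001100011001
Gen 13 (rule 218): 111111110111110
Gen 14 (rule 122): 100000011100011
Gen 15 (rule 218): 010000111110111

Answer: none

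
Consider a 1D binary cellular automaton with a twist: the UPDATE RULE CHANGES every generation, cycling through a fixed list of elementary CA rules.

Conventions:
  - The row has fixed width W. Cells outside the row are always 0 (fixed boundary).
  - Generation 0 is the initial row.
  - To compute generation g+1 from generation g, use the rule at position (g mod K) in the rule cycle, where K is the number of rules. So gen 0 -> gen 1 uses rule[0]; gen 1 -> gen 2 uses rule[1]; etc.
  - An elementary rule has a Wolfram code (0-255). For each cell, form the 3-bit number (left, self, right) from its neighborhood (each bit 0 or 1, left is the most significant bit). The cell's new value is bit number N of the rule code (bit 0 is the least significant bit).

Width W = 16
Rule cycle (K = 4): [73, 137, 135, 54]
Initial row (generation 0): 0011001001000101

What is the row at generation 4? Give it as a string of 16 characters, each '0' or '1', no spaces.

Answer: 0001110001100111

Derivation:
Gen 0: 0011001001000101
Gen 1 (rule 73): 1011000000010000
Gen 2 (rule 137): 0010011111000111
Gen 3 (rule 135): 1110101110011010
Gen 4 (rule 54): 0001110001100111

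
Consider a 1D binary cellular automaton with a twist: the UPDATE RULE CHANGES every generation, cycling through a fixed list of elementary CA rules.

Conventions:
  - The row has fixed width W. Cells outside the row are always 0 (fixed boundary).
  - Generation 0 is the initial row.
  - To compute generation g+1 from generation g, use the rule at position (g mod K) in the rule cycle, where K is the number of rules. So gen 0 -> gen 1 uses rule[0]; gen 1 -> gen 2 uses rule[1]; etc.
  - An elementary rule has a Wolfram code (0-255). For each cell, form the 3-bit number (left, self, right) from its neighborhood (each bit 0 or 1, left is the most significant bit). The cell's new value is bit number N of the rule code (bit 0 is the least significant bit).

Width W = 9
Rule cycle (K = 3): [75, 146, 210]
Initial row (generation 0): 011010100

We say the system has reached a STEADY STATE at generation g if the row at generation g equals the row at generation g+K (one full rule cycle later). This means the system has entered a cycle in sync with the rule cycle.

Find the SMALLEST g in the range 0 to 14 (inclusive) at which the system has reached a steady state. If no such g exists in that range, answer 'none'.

Gen 0: 011010100
Gen 1 (rule 75): 111000001
Gen 2 (rule 146): 010100010
Gen 3 (rule 210): 100010101
Gen 4 (rule 75): 001100000
Gen 5 (rule 146): 010010000
Gen 6 (rule 210): 101101000
Gen 7 (rule 75): 001100011
Gen 8 (rule 146): 010010100
Gen 9 (rule 210): 101100010
Gen 10 (rule 75): 001101100
Gen 11 (rule 146): 010000010
Gen 12 (rule 210): 101000101
Gen 13 (rule 75): 000011000
Gen 14 (rule 146): 000100100
Gen 15 (rule 210): 001011010
Gen 16 (rule 75): 110011000
Gen 17 (rule 146): 001100100

Answer: none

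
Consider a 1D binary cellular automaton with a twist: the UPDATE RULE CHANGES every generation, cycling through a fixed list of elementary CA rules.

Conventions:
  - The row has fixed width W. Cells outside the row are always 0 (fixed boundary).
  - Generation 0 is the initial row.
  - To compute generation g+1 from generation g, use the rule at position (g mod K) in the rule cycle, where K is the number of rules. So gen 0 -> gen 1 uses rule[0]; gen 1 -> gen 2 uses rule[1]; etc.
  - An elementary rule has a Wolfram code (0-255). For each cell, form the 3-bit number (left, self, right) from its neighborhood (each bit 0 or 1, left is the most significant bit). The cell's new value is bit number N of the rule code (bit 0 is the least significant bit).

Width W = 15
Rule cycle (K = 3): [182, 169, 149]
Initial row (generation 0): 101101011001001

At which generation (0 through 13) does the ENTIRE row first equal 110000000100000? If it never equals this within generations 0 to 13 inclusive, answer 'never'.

Answer: never

Derivation:
Gen 0: 101101011001001
Gen 1 (rule 182): 110011100111111
Gen 2 (rule 169): 100011000111110
Gen 3 (rule 149): 111000110011101
Gen 4 (rule 182): 010101001101011
Gen 5 (rule 169): 001010001010110
Gen 6 (rule 149): 101011101010001
Gen 7 (rule 182): 111101011111011
Gen 8 (rule 169): 111010111110110
Gen 9 (rule 149): 010010011100001
Gen 10 (rule 182): 111111101010011
Gen 11 (rule 169): 111111010100010
Gen 12 (rule 149): 011110010111011
Gen 13 (rule 182): 101101111010100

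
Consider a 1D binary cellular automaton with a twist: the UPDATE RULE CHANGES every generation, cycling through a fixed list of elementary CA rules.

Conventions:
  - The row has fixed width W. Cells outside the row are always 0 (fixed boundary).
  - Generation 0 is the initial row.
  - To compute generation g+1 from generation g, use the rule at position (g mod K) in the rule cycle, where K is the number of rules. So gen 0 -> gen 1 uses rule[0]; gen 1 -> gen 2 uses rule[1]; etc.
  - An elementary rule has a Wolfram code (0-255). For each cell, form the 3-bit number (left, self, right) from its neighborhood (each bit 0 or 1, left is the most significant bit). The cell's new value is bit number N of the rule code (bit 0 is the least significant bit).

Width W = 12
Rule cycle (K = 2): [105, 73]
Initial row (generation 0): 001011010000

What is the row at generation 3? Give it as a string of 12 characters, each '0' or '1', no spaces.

Gen 0: 001011010000
Gen 1 (rule 105): 100111100111
Gen 2 (rule 73): 000100100101
Gen 3 (rule 105): 110000000010

Answer: 110000000010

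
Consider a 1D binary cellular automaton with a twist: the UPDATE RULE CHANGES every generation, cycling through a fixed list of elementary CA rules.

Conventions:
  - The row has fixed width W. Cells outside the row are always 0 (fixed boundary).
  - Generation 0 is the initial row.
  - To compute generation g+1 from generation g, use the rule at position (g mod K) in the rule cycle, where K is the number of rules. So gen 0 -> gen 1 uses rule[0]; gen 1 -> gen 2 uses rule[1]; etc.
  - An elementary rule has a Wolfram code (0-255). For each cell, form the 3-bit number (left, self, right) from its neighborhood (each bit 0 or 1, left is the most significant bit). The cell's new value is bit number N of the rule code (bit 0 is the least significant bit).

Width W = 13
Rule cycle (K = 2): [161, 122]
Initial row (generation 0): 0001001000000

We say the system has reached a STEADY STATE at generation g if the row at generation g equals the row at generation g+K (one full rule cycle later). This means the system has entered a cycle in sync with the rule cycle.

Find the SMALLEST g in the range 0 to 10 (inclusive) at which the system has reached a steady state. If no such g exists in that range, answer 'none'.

Gen 0: 0001001000000
Gen 1 (rule 161): 1100000011111
Gen 2 (rule 122): 1110000110001
Gen 3 (rule 161): 0100110000100
Gen 4 (rule 122): 1011111001010
Gen 5 (rule 161): 0101110000100
Gen 6 (rule 122): 1011011001010
Gen 7 (rule 161): 0100100000100
Gen 8 (rule 122): 1011010001010
Gen 9 (rule 161): 0100100100100
Gen 10 (rule 122): 1011011011010
Gen 11 (rule 161): 0100100100100
Gen 12 (rule 122): 1011011011010

Answer: 9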